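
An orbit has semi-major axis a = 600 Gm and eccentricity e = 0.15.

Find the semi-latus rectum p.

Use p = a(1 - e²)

Convert to SI: a = 600 Gm = 6e+11 m.
p = a (1 − e²).
p = 6e+11 · (1 − (0.15)²) = 6e+11 · 0.9775 ≈ 5.865e+11 m = 586.5 Gm.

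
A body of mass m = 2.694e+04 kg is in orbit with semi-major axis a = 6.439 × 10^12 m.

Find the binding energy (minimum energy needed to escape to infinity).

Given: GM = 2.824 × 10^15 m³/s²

Total orbital energy is E = −GMm/(2a); binding energy is E_bind = −E = GMm/(2a).
E_bind = 2.824e+15 · 2.694e+04 / (2 · 6.439e+12) J ≈ 5.908e+06 J = 5.908 MJ.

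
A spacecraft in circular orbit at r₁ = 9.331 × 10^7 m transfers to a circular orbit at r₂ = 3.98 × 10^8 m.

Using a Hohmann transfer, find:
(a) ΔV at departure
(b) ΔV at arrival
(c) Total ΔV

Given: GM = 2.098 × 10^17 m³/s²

Transfer semi-major axis: a_t = (r₁ + r₂)/2 = (9.331e+07 + 3.98e+08)/2 = 2.45655e+08 m.
Circular speeds: v₁ = √(GM/r₁) = 47417.5 m/s, v₂ = √(GM/r₂) = 22959.4 m/s.
Transfer speeds (vis-viva v² = GM(2/r − 1/a_t)): v₁ᵗ = 60355.6 m/s, v₂ᵗ = 14150.2 m/s.
(a) ΔV₁ = |v₁ᵗ − v₁| ≈ 1.294e+04 m/s = 12.94 km/s.
(b) ΔV₂ = |v₂ − v₂ᵗ| ≈ 8809 m/s = 8.809 km/s.
(c) ΔV_total = ΔV₁ + ΔV₂ ≈ 2.175e+04 m/s = 21.75 km/s.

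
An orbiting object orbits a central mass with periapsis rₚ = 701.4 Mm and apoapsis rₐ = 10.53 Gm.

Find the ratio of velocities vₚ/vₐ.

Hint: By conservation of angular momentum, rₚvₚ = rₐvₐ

Convert to SI: rₚ = 701.4 Mm = 7.014e+08 m; rₐ = 10.53 Gm = 1.053e+10 m.
Conservation of angular momentum gives rₚvₚ = rₐvₐ, so vₚ/vₐ = rₐ/rₚ.
vₚ/vₐ = 1.053e+10 / 7.014e+08 ≈ 15.01.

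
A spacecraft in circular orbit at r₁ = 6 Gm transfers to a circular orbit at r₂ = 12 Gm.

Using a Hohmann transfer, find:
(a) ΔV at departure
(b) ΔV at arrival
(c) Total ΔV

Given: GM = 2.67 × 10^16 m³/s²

Convert to SI: r₁ = 6 Gm = 6e+09 m; r₂ = 12 Gm = 1.2e+10 m.
Transfer semi-major axis: a_t = (r₁ + r₂)/2 = (6e+09 + 1.2e+10)/2 = 9e+09 m.
Circular speeds: v₁ = √(GM/r₁) = 2109.5 m/s, v₂ = √(GM/r₂) = 1491.64 m/s.
Transfer speeds (vis-viva v² = GM(2/r − 1/a_t)): v₁ᵗ = 2435.84 m/s, v₂ᵗ = 1217.92 m/s.
(a) ΔV₁ = |v₁ᵗ − v₁| ≈ 326.3 m/s = 326.3 m/s.
(b) ΔV₂ = |v₂ − v₂ᵗ| ≈ 273.7 m/s = 273.7 m/s.
(c) ΔV_total = ΔV₁ + ΔV₂ ≈ 600.1 m/s = 600.1 m/s.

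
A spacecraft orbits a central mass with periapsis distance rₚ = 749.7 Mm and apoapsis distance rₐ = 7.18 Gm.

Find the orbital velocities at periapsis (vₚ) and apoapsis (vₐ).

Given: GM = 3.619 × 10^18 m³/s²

Convert to SI: rₚ = 749.7 Mm = 7.497e+08 m; rₐ = 7.18 Gm = 7.18e+09 m.
Use the vis-viva equation v² = GM(2/r − 1/a) with a = (rₚ + rₐ)/2 = (7.497e+08 + 7.18e+09)/2 = 3.96485e+09 m.
vₚ = √(GM · (2/rₚ − 1/a)) = √(3.619e+18 · (2/7.497e+08 − 1/3.96485e+09)) m/s ≈ 9.35e+04 m/s = 93.5 km/s.
vₐ = √(GM · (2/rₐ − 1/a)) = √(3.619e+18 · (2/7.18e+09 − 1/3.96485e+09)) m/s ≈ 9763 m/s = 9.763 km/s.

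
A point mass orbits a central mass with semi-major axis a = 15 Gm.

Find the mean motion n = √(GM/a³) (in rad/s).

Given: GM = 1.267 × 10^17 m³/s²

Convert to SI: a = 15 Gm = 1.5e+10 m.
n = √(GM / a³).
n = √(1.267e+17 / (1.5e+10)³) rad/s ≈ 1.938e-07 rad/s.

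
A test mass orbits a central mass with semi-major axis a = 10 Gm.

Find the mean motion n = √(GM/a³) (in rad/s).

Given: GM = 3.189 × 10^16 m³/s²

Convert to SI: a = 10 Gm = 1e+10 m.
n = √(GM / a³).
n = √(3.189e+16 / (1e+10)³) rad/s ≈ 1.786e-07 rad/s.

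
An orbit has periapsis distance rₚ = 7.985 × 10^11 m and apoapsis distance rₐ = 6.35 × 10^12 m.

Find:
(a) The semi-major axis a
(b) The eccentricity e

(a) a = (rₚ + rₐ) / 2 = (7.985e+11 + 6.35e+12) / 2 ≈ 3.574e+12 m = 3.574 × 10^12 m.
(b) e = (rₐ − rₚ) / (rₐ + rₚ) = (6.35e+12 − 7.985e+11) / (6.35e+12 + 7.985e+11) ≈ 0.7766.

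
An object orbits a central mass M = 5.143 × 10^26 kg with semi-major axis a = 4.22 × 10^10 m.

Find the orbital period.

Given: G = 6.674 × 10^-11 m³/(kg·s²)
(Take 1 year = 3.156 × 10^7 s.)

GM = G · M = 6.674e-11 · 5.143e+26 = 3.43244e+16 m³/s².
Kepler's third law: T = 2π √(a³ / GM).
Substituting a = 4.22e+10 m and GM = 3.43244e+16 m³/s²:
T = 2π √((4.22e+10)³ / 3.43244e+16) s
T ≈ 2.94e+08 s = 9.316 years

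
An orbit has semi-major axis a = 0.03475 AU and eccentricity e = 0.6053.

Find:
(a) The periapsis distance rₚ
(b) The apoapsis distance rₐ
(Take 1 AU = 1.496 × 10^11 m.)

Convert to SI: a = 0.03475 AU = 5.1986e+09 m.
(a) rₚ = a(1 − e) = 5.1986e+09 · (1 − 0.6053) = 5.1986e+09 · 0.3947 ≈ 2.052e+09 m = 0.01372 AU.
(b) rₐ = a(1 + e) = 5.1986e+09 · (1 + 0.6053) = 5.1986e+09 · 1.6053 ≈ 8.345e+09 m = 0.05578 AU.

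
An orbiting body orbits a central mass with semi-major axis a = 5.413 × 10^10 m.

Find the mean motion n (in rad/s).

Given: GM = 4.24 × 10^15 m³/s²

n = √(GM / a³).
n = √(4.24e+15 / (5.413e+10)³) rad/s ≈ 5.17e-09 rad/s.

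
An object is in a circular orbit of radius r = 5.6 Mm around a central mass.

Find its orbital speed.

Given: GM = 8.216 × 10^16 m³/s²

Convert to SI: r = 5.6 Mm = 5.6e+06 m.
For a circular orbit, gravity supplies the centripetal force, so v = √(GM / r).
v = √(8.216e+16 / 5.6e+06) m/s ≈ 1.211e+05 m/s = 121.1 km/s.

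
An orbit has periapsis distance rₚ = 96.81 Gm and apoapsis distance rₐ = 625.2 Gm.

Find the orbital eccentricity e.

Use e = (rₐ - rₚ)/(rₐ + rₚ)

Convert to SI: rₚ = 96.81 Gm = 9.681e+10 m; rₐ = 625.2 Gm = 6.252e+11 m.
e = (rₐ − rₚ) / (rₐ + rₚ).
e = (6.252e+11 − 9.681e+10) / (6.252e+11 + 9.681e+10) = 5.2839e+11 / 7.2201e+11 ≈ 0.7318.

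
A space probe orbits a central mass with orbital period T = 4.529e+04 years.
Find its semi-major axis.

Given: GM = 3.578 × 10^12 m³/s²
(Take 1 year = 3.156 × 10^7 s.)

Convert to SI: T = 4.529e+04 years = 1.42935e+12 s.
Invert Kepler's third law: a = (GM · T² / (4π²))^(1/3).
Substituting T = 1.42935e+12 s and GM = 3.578e+12 m³/s²:
a = (3.578e+12 · (1.42935e+12)² / (4π²))^(1/3) m
a ≈ 5.7e+11 m = 570 Gm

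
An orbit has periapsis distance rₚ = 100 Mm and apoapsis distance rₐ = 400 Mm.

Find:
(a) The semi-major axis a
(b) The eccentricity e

Convert to SI: rₚ = 100 Mm = 1e+08 m; rₐ = 400 Mm = 4e+08 m.
(a) a = (rₚ + rₐ) / 2 = (1e+08 + 4e+08) / 2 ≈ 2.5e+08 m = 250 Mm.
(b) e = (rₐ − rₚ) / (rₐ + rₚ) = (4e+08 − 1e+08) / (4e+08 + 1e+08) ≈ 0.6.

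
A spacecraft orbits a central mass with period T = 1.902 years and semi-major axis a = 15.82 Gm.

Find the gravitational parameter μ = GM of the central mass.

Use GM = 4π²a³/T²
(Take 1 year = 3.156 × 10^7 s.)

Convert to SI: T = 1.902 years = 6.00271e+07 s; a = 15.82 Gm = 1.582e+10 m.
GM = 4π² · a³ / T².
GM = 4π² · (1.582e+10)³ / (6.00271e+07)² m³/s² ≈ 4.338e+16 m³/s² = 4.338 × 10^16 m³/s².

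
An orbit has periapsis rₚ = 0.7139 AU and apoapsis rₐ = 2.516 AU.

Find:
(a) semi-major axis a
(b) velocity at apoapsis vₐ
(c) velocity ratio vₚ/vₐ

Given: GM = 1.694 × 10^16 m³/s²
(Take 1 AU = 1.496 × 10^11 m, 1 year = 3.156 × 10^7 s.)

Convert to SI: rₚ = 0.7139 AU = 1.06799e+11 m; rₐ = 2.516 AU = 3.76394e+11 m.
(a) a = (rₚ + rₐ)/2 = (1.06799e+11 + 3.76394e+11)/2 ≈ 2.416e+11 m
(b) With a = (rₚ + rₐ)/2 = 2.41597e+11 m, vₐ = √(GM (2/rₐ − 1/a)) = √(1.694e+16 · (2/3.76394e+11 − 1/2.41597e+11)) m/s ≈ 141.1 m/s
(c) Conservation of angular momentum (rₚvₚ = rₐvₐ) gives vₚ/vₐ = rₐ/rₚ = 3.76394e+11/1.06799e+11 ≈ 3.524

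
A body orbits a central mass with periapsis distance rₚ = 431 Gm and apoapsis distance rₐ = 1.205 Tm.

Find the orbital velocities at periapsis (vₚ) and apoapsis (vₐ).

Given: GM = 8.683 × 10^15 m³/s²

Convert to SI: rₚ = 431 Gm = 4.31e+11 m; rₐ = 1.205 Tm = 1.205e+12 m.
Use the vis-viva equation v² = GM(2/r − 1/a) with a = (rₚ + rₐ)/2 = (4.31e+11 + 1.205e+12)/2 = 8.18e+11 m.
vₚ = √(GM · (2/rₚ − 1/a)) = √(8.683e+15 · (2/4.31e+11 − 1/8.18e+11)) m/s ≈ 172.3 m/s = 172.3 m/s.
vₐ = √(GM · (2/rₐ − 1/a)) = √(8.683e+15 · (2/1.205e+12 − 1/8.18e+11)) m/s ≈ 61.62 m/s = 61.62 m/s.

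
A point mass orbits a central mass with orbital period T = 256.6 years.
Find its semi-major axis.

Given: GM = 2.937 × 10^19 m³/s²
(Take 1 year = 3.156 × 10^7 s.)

Convert to SI: T = 256.6 years = 8.0983e+09 s.
Invert Kepler's third law: a = (GM · T² / (4π²))^(1/3).
Substituting T = 8.0983e+09 s and GM = 2.937e+19 m³/s²:
a = (2.937e+19 · (8.0983e+09)² / (4π²))^(1/3) m
a ≈ 3.654e+12 m = 3.654 Tm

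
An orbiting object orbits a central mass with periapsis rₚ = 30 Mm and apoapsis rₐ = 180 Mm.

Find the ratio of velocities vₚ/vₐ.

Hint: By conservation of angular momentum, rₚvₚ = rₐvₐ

Convert to SI: rₚ = 30 Mm = 3e+07 m; rₐ = 180 Mm = 1.8e+08 m.
Conservation of angular momentum gives rₚvₚ = rₐvₐ, so vₚ/vₐ = rₐ/rₚ.
vₚ/vₐ = 1.8e+08 / 3e+07 ≈ 6.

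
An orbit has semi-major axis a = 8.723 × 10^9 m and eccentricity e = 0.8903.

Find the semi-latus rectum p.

p = a (1 − e²).
p = 8.723e+09 · (1 − (0.8903)²) = 8.723e+09 · 0.207366 ≈ 1.809e+09 m = 1.809 × 10^9 m.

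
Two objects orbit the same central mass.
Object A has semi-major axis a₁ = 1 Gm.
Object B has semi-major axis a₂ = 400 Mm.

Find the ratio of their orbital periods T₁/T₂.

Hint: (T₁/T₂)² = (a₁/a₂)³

Convert to SI: a₁ = 1 Gm = 1e+09 m; a₂ = 400 Mm = 4e+08 m.
From Kepler's third law, (T₁/T₂)² = (a₁/a₂)³, so T₁/T₂ = (a₁/a₂)^(3/2).
a₁/a₂ = 1e+09 / 4e+08 = 2.5.
T₁/T₂ = (2.5)^(3/2) ≈ 3.953.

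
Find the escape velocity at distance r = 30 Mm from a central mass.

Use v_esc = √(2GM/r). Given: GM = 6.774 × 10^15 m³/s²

Convert to SI: r = 30 Mm = 3e+07 m.
Escape velocity comes from setting total energy to zero: ½v² − GM/r = 0 ⇒ v_esc = √(2GM / r).
v_esc = √(2 · 6.774e+15 / 3e+07) m/s ≈ 2.125e+04 m/s = 21.25 km/s.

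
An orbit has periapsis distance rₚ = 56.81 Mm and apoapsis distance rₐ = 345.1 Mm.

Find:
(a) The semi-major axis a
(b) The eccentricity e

Convert to SI: rₚ = 56.81 Mm = 5.681e+07 m; rₐ = 345.1 Mm = 3.451e+08 m.
(a) a = (rₚ + rₐ) / 2 = (5.681e+07 + 3.451e+08) / 2 ≈ 2.01e+08 m = 201 Mm.
(b) e = (rₐ − rₚ) / (rₐ + rₚ) = (3.451e+08 − 5.681e+07) / (3.451e+08 + 5.681e+07) ≈ 0.7173.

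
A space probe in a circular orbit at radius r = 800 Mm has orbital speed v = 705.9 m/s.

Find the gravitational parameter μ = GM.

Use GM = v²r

Convert to SI: r = 800 Mm = 8e+08 m.
For a circular orbit v² = GM/r, so GM = v² · r.
GM = (705.9)² · 8e+08 m³/s² ≈ 3.986e+14 m³/s² = 3.986 × 10^14 m³/s².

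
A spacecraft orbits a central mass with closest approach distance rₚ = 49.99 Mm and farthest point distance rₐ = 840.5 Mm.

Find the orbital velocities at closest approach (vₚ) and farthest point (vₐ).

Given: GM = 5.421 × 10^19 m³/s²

Convert to SI: rₚ = 49.99 Mm = 4.999e+07 m; rₐ = 840.5 Mm = 8.405e+08 m.
Use the vis-viva equation v² = GM(2/r − 1/a) with a = (rₚ + rₐ)/2 = (4.999e+07 + 8.405e+08)/2 = 4.45245e+08 m.
vₚ = √(GM · (2/rₚ − 1/a)) = √(5.421e+19 · (2/4.999e+07 − 1/4.45245e+08)) m/s ≈ 1.431e+06 m/s = 1431 km/s.
vₐ = √(GM · (2/rₐ − 1/a)) = √(5.421e+19 · (2/8.405e+08 − 1/4.45245e+08)) m/s ≈ 8.51e+04 m/s = 85.1 km/s.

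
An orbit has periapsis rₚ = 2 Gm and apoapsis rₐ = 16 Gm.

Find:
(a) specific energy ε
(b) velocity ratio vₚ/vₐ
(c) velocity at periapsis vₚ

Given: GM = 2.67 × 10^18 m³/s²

Convert to SI: rₚ = 2 Gm = 2e+09 m; rₐ = 16 Gm = 1.6e+10 m.
(a) With a = (rₚ + rₐ)/2 = 9e+09 m, ε = −GM/(2a) = −2.67e+18/(2 · 9e+09) J/kg ≈ -1.483e+08 J/kg
(b) Conservation of angular momentum (rₚvₚ = rₐvₐ) gives vₚ/vₐ = rₐ/rₚ = 1.6e+10/2e+09 ≈ 8
(c) With a = (rₚ + rₐ)/2 = 9e+09 m, vₚ = √(GM (2/rₚ − 1/a)) = √(2.67e+18 · (2/2e+09 − 1/9e+09)) m/s ≈ 4.872e+04 m/s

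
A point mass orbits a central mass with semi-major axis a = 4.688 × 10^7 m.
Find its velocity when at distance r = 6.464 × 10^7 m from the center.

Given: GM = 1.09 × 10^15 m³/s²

Vis-viva: v = √(GM · (2/r − 1/a)).
2/r − 1/a = 2/6.464e+07 − 1/4.688e+07 = 9.60954e-09 m⁻¹.
v = √(1.09e+15 · 9.60954e-09) m/s ≈ 3236 m/s = 3.236 km/s.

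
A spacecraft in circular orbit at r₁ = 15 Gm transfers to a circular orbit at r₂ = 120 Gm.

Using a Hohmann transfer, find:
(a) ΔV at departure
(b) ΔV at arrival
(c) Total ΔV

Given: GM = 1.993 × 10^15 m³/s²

Convert to SI: r₁ = 15 Gm = 1.5e+10 m; r₂ = 120 Gm = 1.2e+11 m.
Transfer semi-major axis: a_t = (r₁ + r₂)/2 = (1.5e+10 + 1.2e+11)/2 = 6.75e+10 m.
Circular speeds: v₁ = √(GM/r₁) = 364.509 m/s, v₂ = √(GM/r₂) = 128.873 m/s.
Transfer speeds (vis-viva v² = GM(2/r − 1/a_t)): v₁ᵗ = 486.012 m/s, v₂ᵗ = 60.7515 m/s.
(a) ΔV₁ = |v₁ᵗ − v₁| ≈ 121.5 m/s = 121.5 m/s.
(b) ΔV₂ = |v₂ − v₂ᵗ| ≈ 68.12 m/s = 68.12 m/s.
(c) ΔV_total = ΔV₁ + ΔV₂ ≈ 189.6 m/s = 189.6 m/s.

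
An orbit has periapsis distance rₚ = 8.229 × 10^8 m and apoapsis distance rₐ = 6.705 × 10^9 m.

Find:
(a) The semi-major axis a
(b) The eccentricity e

(a) a = (rₚ + rₐ) / 2 = (8.229e+08 + 6.705e+09) / 2 ≈ 3.764e+09 m = 3.764 × 10^9 m.
(b) e = (rₐ − rₚ) / (rₐ + rₚ) = (6.705e+09 − 8.229e+08) / (6.705e+09 + 8.229e+08) ≈ 0.7814.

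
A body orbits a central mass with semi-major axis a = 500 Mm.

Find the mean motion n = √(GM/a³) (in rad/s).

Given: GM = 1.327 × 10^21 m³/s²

Convert to SI: a = 500 Mm = 5e+08 m.
n = √(GM / a³).
n = √(1.327e+21 / (5e+08)³) rad/s ≈ 0.003258 rad/s.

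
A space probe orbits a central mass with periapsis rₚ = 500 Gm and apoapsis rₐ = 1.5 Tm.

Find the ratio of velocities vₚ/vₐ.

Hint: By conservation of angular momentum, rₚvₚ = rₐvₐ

Convert to SI: rₚ = 500 Gm = 5e+11 m; rₐ = 1.5 Tm = 1.5e+12 m.
Conservation of angular momentum gives rₚvₚ = rₐvₐ, so vₚ/vₐ = rₐ/rₚ.
vₚ/vₐ = 1.5e+12 / 5e+11 ≈ 3.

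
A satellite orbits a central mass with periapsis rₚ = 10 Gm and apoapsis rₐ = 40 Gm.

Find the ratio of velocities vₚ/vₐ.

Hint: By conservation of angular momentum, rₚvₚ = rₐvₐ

Convert to SI: rₚ = 10 Gm = 1e+10 m; rₐ = 40 Gm = 4e+10 m.
Conservation of angular momentum gives rₚvₚ = rₐvₐ, so vₚ/vₐ = rₐ/rₚ.
vₚ/vₐ = 4e+10 / 1e+10 ≈ 4.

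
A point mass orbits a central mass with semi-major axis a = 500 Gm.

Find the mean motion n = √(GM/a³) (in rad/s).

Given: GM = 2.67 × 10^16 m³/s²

Convert to SI: a = 500 Gm = 5e+11 m.
n = √(GM / a³).
n = √(2.67e+16 / (5e+11)³) rad/s ≈ 4.622e-10 rad/s.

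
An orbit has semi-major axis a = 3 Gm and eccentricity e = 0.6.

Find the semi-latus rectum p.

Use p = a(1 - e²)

Convert to SI: a = 3 Gm = 3e+09 m.
p = a (1 − e²).
p = 3e+09 · (1 − (0.6)²) = 3e+09 · 0.64 ≈ 1.92e+09 m = 1.92 Gm.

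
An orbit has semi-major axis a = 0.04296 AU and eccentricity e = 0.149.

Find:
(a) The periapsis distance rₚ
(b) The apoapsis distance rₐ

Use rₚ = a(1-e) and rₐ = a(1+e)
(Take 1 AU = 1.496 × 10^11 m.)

Convert to SI: a = 0.04296 AU = 6.42682e+09 m.
(a) rₚ = a(1 − e) = 6.42682e+09 · (1 − 0.149) = 6.42682e+09 · 0.851 ≈ 5.469e+09 m = 0.03656 AU.
(b) rₐ = a(1 + e) = 6.42682e+09 · (1 + 0.149) = 6.42682e+09 · 1.149 ≈ 7.384e+09 m = 0.04936 AU.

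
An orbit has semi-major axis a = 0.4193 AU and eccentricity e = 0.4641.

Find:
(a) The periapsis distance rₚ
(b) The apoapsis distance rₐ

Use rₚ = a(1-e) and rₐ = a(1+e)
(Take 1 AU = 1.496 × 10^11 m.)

Convert to SI: a = 0.4193 AU = 6.27273e+10 m.
(a) rₚ = a(1 − e) = 6.27273e+10 · (1 − 0.4641) = 6.27273e+10 · 0.5359 ≈ 3.362e+10 m = 0.2247 AU.
(b) rₐ = a(1 + e) = 6.27273e+10 · (1 + 0.4641) = 6.27273e+10 · 1.4641 ≈ 9.184e+10 m = 0.6139 AU.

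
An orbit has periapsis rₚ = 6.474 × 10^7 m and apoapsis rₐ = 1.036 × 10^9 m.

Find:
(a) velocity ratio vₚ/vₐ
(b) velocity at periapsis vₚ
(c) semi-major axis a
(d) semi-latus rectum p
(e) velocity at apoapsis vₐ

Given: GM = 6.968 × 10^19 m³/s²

(a) Conservation of angular momentum (rₚvₚ = rₐvₐ) gives vₚ/vₐ = rₐ/rₚ = 1.036e+09/6.474e+07 ≈ 16
(b) With a = (rₚ + rₐ)/2 = 5.5037e+08 m, vₚ = √(GM (2/rₚ − 1/a)) = √(6.968e+19 · (2/6.474e+07 − 1/5.5037e+08)) m/s ≈ 1.423e+06 m/s
(c) a = (rₚ + rₐ)/2 = (6.474e+07 + 1.036e+09)/2 ≈ 5.504e+08 m
(d) From a = (rₚ + rₐ)/2 = 5.5037e+08 m and e = (rₐ − rₚ)/(rₐ + rₚ) = 0.88237, p = a(1 − e²) = 5.5037e+08 · (1 − (0.88237)²) ≈ 1.219e+08 m
(e) With a = (rₚ + rₐ)/2 = 5.5037e+08 m, vₐ = √(GM (2/rₐ − 1/a)) = √(6.968e+19 · (2/1.036e+09 − 1/5.5037e+08)) m/s ≈ 8.895e+04 m/s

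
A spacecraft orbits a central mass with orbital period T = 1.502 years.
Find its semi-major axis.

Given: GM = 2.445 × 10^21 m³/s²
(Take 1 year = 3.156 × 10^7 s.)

Convert to SI: T = 1.502 years = 4.74031e+07 s.
Invert Kepler's third law: a = (GM · T² / (4π²))^(1/3).
Substituting T = 4.74031e+07 s and GM = 2.445e+21 m³/s²:
a = (2.445e+21 · (4.74031e+07)² / (4π²))^(1/3) m
a ≈ 5.182e+11 m = 518.2 Gm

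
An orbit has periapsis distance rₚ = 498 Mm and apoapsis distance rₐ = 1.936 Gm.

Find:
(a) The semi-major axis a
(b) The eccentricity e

Convert to SI: rₚ = 498 Mm = 4.98e+08 m; rₐ = 1.936 Gm = 1.936e+09 m.
(a) a = (rₚ + rₐ) / 2 = (4.98e+08 + 1.936e+09) / 2 ≈ 1.217e+09 m = 1.217 Gm.
(b) e = (rₐ − rₚ) / (rₐ + rₚ) = (1.936e+09 − 4.98e+08) / (1.936e+09 + 4.98e+08) ≈ 0.5908.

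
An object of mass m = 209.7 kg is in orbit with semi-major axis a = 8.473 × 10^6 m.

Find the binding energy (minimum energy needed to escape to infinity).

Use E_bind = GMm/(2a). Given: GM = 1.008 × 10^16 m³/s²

Total orbital energy is E = −GMm/(2a); binding energy is E_bind = −E = GMm/(2a).
E_bind = 1.008e+16 · 209.7 / (2 · 8.473e+06) J ≈ 1.247e+11 J = 124.7 GJ.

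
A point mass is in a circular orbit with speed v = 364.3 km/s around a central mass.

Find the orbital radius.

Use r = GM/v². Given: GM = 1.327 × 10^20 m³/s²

Convert to SI: v = 364.3 km/s = 364300 m/s.
For a circular orbit, v² = GM / r, so r = GM / v².
r = 1.327e+20 / (364300)² m ≈ 9.999e+08 m = 999.9 Mm.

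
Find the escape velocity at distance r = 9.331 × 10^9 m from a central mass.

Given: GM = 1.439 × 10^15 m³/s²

Escape velocity comes from setting total energy to zero: ½v² − GM/r = 0 ⇒ v_esc = √(2GM / r).
v_esc = √(2 · 1.439e+15 / 9.331e+09) m/s ≈ 555.4 m/s = 555.4 m/s.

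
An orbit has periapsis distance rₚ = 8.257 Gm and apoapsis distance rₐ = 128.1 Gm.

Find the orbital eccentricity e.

Convert to SI: rₚ = 8.257 Gm = 8.257e+09 m; rₐ = 128.1 Gm = 1.281e+11 m.
e = (rₐ − rₚ) / (rₐ + rₚ).
e = (1.281e+11 − 8.257e+09) / (1.281e+11 + 8.257e+09) = 1.19843e+11 / 1.36357e+11 ≈ 0.8789.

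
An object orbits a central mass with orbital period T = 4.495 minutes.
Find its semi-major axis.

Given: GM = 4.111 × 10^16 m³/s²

Convert to SI: T = 4.495 minutes = 269.7 s.
Invert Kepler's third law: a = (GM · T² / (4π²))^(1/3).
Substituting T = 269.7 s and GM = 4.111e+16 m³/s²:
a = (4.111e+16 · (269.7)² / (4π²))^(1/3) m
a ≈ 4.231e+06 m = 4.231 Mm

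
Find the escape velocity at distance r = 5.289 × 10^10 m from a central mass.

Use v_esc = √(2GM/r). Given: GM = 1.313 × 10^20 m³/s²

Escape velocity comes from setting total energy to zero: ½v² − GM/r = 0 ⇒ v_esc = √(2GM / r).
v_esc = √(2 · 1.313e+20 / 5.289e+10) m/s ≈ 7.046e+04 m/s = 70.46 km/s.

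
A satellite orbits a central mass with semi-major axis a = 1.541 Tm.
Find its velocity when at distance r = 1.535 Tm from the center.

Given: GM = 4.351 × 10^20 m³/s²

Convert to SI: a = 1.541 Tm = 1.541e+12 m; r = 1.535 Tm = 1.535e+12 m.
Vis-viva: v = √(GM · (2/r − 1/a)).
2/r − 1/a = 2/1.535e+12 − 1/1.541e+12 = 6.54002e-13 m⁻¹.
v = √(4.351e+20 · 6.54002e-13) m/s ≈ 1.687e+04 m/s = 16.87 km/s.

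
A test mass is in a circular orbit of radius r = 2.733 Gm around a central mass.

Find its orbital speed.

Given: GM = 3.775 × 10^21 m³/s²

Convert to SI: r = 2.733 Gm = 2.733e+09 m.
For a circular orbit, gravity supplies the centripetal force, so v = √(GM / r).
v = √(3.775e+21 / 2.733e+09) m/s ≈ 1.175e+06 m/s = 1175 km/s.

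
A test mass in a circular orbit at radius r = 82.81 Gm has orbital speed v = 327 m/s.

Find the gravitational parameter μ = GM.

Convert to SI: r = 82.81 Gm = 8.281e+10 m.
For a circular orbit v² = GM/r, so GM = v² · r.
GM = (327)² · 8.281e+10 m³/s² ≈ 8.855e+15 m³/s² = 8.855 × 10^15 m³/s².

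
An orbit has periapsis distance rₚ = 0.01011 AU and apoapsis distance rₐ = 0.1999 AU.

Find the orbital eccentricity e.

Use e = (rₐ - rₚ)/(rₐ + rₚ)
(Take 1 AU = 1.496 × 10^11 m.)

Convert to SI: rₚ = 0.01011 AU = 1.51246e+09 m; rₐ = 0.1999 AU = 2.9905e+10 m.
e = (rₐ − rₚ) / (rₐ + rₚ).
e = (2.9905e+10 − 1.51246e+09) / (2.9905e+10 + 1.51246e+09) = 2.83926e+10 / 3.14175e+10 ≈ 0.9037.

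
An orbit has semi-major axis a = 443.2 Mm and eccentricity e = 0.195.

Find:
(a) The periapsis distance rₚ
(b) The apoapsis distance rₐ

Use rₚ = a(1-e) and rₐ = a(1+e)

Convert to SI: a = 443.2 Mm = 4.432e+08 m.
(a) rₚ = a(1 − e) = 4.432e+08 · (1 − 0.195) = 4.432e+08 · 0.805 ≈ 3.568e+08 m = 356.8 Mm.
(b) rₐ = a(1 + e) = 4.432e+08 · (1 + 0.195) = 4.432e+08 · 1.195 ≈ 5.296e+08 m = 529.6 Mm.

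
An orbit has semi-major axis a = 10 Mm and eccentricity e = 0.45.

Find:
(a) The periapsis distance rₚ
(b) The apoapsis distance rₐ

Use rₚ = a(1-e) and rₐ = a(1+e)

Convert to SI: a = 10 Mm = 1e+07 m.
(a) rₚ = a(1 − e) = 1e+07 · (1 − 0.45) = 1e+07 · 0.55 ≈ 5.5e+06 m = 5.5 Mm.
(b) rₐ = a(1 + e) = 1e+07 · (1 + 0.45) = 1e+07 · 1.45 ≈ 1.45e+07 m = 14.5 Mm.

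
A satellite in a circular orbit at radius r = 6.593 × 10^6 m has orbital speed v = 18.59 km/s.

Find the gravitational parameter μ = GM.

Convert to SI: v = 18.59 km/s = 18590 m/s.
For a circular orbit v² = GM/r, so GM = v² · r.
GM = (18590)² · 6.593e+06 m³/s² ≈ 2.278e+15 m³/s² = 2.278 × 10^15 m³/s².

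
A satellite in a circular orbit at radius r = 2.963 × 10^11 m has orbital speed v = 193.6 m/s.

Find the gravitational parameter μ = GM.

For a circular orbit v² = GM/r, so GM = v² · r.
GM = (193.6)² · 2.963e+11 m³/s² ≈ 1.111e+16 m³/s² = 1.111 × 10^16 m³/s².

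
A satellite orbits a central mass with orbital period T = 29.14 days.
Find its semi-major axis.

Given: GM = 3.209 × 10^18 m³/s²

Convert to SI: T = 29.14 days = 2.5177e+06 s.
Invert Kepler's third law: a = (GM · T² / (4π²))^(1/3).
Substituting T = 2.5177e+06 s and GM = 3.209e+18 m³/s²:
a = (3.209e+18 · (2.5177e+06)² / (4π²))^(1/3) m
a ≈ 8.017e+09 m = 8.017 × 10^9 m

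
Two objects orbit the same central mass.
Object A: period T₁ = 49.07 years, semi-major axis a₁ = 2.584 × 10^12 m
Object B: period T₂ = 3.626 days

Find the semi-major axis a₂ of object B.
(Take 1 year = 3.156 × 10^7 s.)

Convert to SI: T₁ = 49.07 years = 1.54865e+09 s; T₂ = 3.626 days = 313286 s.
Kepler's third law: (T₁/T₂)² = (a₁/a₂)³ ⇒ a₂ = a₁ · (T₂/T₁)^(2/3).
T₂/T₁ = 313286 / 1.54865e+09 = 0.000202297.
a₂ = 2.584e+12 · (0.000202297)^(2/3) m ≈ 8.905e+09 m = 8.905 × 10^9 m.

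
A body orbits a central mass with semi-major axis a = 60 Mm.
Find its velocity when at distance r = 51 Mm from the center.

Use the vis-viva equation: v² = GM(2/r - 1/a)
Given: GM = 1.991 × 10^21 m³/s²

Convert to SI: a = 60 Mm = 6e+07 m; r = 51 Mm = 5.1e+07 m.
Vis-viva: v = √(GM · (2/r − 1/a)).
2/r − 1/a = 2/5.1e+07 − 1/6e+07 = 2.2549e-08 m⁻¹.
v = √(1.991e+21 · 2.2549e-08) m/s ≈ 6.7e+06 m/s = 6700 km/s.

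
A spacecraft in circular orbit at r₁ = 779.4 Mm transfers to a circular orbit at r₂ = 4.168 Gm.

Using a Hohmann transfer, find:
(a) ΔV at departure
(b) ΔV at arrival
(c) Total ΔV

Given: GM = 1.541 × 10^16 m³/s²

Convert to SI: r₁ = 779.4 Mm = 7.794e+08 m; r₂ = 4.168 Gm = 4.168e+09 m.
Transfer semi-major axis: a_t = (r₁ + r₂)/2 = (7.794e+08 + 4.168e+09)/2 = 2.4737e+09 m.
Circular speeds: v₁ = √(GM/r₁) = 4446.53 m/s, v₂ = √(GM/r₂) = 1922.81 m/s.
Transfer speeds (vis-viva v² = GM(2/r − 1/a_t)): v₁ᵗ = 5771.8 m/s, v₂ᵗ = 1079.3 m/s.
(a) ΔV₁ = |v₁ᵗ − v₁| ≈ 1325 m/s = 1.325 km/s.
(b) ΔV₂ = |v₂ − v₂ᵗ| ≈ 843.5 m/s = 843.5 m/s.
(c) ΔV_total = ΔV₁ + ΔV₂ ≈ 2169 m/s = 2.169 km/s.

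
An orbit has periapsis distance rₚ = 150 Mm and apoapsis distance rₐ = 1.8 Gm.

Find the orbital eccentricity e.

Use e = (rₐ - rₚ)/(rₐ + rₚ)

Convert to SI: rₚ = 150 Mm = 1.5e+08 m; rₐ = 1.8 Gm = 1.8e+09 m.
e = (rₐ − rₚ) / (rₐ + rₚ).
e = (1.8e+09 − 1.5e+08) / (1.8e+09 + 1.5e+08) = 1.65e+09 / 1.95e+09 ≈ 0.8462.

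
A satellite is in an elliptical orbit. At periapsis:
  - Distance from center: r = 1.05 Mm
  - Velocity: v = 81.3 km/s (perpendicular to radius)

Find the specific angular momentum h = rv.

Convert to SI: r = 1.05 Mm = 1.05e+06 m; v = 81.3 km/s = 81300 m/s.
With v perpendicular to r, h = r · v.
h = 1.05e+06 · 81300 m²/s ≈ 8.536e+10 m²/s.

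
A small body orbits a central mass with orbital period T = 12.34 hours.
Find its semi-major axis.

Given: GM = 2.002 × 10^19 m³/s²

Convert to SI: T = 12.34 hours = 44424 s.
Invert Kepler's third law: a = (GM · T² / (4π²))^(1/3).
Substituting T = 44424 s and GM = 2.002e+19 m³/s²:
a = (2.002e+19 · (44424)² / (4π²))^(1/3) m
a ≈ 1e+09 m = 1 Gm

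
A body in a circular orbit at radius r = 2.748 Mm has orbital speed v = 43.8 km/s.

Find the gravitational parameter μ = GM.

Convert to SI: r = 2.748 Mm = 2.748e+06 m; v = 43.8 km/s = 43800 m/s.
For a circular orbit v² = GM/r, so GM = v² · r.
GM = (43800)² · 2.748e+06 m³/s² ≈ 5.272e+15 m³/s² = 5.272 × 10^15 m³/s².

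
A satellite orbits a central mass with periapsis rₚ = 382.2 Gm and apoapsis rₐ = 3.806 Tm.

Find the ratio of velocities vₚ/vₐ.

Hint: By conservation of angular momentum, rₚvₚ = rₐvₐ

Convert to SI: rₚ = 382.2 Gm = 3.822e+11 m; rₐ = 3.806 Tm = 3.806e+12 m.
Conservation of angular momentum gives rₚvₚ = rₐvₐ, so vₚ/vₐ = rₐ/rₚ.
vₚ/vₐ = 3.806e+12 / 3.822e+11 ≈ 9.958.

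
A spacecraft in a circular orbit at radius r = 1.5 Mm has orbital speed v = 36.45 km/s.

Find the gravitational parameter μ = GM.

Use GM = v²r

Convert to SI: r = 1.5 Mm = 1.5e+06 m; v = 36.45 km/s = 36450 m/s.
For a circular orbit v² = GM/r, so GM = v² · r.
GM = (36450)² · 1.5e+06 m³/s² ≈ 1.993e+15 m³/s² = 1.993 × 10^15 m³/s².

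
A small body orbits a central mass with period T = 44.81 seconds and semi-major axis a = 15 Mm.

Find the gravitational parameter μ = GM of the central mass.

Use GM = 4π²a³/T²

Convert to SI: a = 15 Mm = 1.5e+07 m.
GM = 4π² · a³ / T².
GM = 4π² · (1.5e+07)³ / (44.81)² m³/s² ≈ 6.636e+19 m³/s² = 6.636 × 10^19 m³/s².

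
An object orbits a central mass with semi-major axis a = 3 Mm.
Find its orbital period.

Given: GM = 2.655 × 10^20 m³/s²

Convert to SI: a = 3 Mm = 3e+06 m.
Kepler's third law: T = 2π √(a³ / GM).
Substituting a = 3e+06 m and GM = 2.655e+20 m³/s²:
T = 2π √((3e+06)³ / 2.655e+20) s
T ≈ 2.004 s = 2.004 seconds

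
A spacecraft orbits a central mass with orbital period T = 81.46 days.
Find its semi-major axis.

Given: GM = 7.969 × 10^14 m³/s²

Convert to SI: T = 81.46 days = 7.03814e+06 s.
Invert Kepler's third law: a = (GM · T² / (4π²))^(1/3).
Substituting T = 7.03814e+06 s and GM = 7.969e+14 m³/s²:
a = (7.969e+14 · (7.03814e+06)² / (4π²))^(1/3) m
a ≈ 1e+09 m = 1000 Mm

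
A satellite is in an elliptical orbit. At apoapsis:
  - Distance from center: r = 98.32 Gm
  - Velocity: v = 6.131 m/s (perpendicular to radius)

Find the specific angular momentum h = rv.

Convert to SI: r = 98.32 Gm = 9.832e+10 m.
With v perpendicular to r, h = r · v.
h = 9.832e+10 · 6.131 m²/s ≈ 6.028e+11 m²/s.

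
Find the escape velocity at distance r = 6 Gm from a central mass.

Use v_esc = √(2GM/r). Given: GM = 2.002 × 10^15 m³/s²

Convert to SI: r = 6 Gm = 6e+09 m.
Escape velocity comes from setting total energy to zero: ½v² − GM/r = 0 ⇒ v_esc = √(2GM / r).
v_esc = √(2 · 2.002e+15 / 6e+09) m/s ≈ 816.9 m/s = 816.9 m/s.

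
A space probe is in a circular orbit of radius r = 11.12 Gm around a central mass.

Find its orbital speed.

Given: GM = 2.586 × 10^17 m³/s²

Convert to SI: r = 11.12 Gm = 1.112e+10 m.
For a circular orbit, gravity supplies the centripetal force, so v = √(GM / r).
v = √(2.586e+17 / 1.112e+10) m/s ≈ 4822 m/s = 4.822 km/s.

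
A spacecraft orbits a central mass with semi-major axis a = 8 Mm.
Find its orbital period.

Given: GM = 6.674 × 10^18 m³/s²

Convert to SI: a = 8 Mm = 8e+06 m.
Kepler's third law: T = 2π √(a³ / GM).
Substituting a = 8e+06 m and GM = 6.674e+18 m³/s²:
T = 2π √((8e+06)³ / 6.674e+18) s
T ≈ 55.03 s = 55.03 seconds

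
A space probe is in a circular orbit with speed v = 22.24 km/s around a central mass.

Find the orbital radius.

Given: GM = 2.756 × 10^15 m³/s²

Convert to SI: v = 22.24 km/s = 22240 m/s.
For a circular orbit, v² = GM / r, so r = GM / v².
r = 2.756e+15 / (22240)² m ≈ 5.572e+06 m = 5.572 Mm.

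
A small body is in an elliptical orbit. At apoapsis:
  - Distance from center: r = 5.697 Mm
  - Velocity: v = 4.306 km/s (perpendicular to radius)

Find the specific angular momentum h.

Convert to SI: r = 5.697 Mm = 5.697e+06 m; v = 4.306 km/s = 4306 m/s.
With v perpendicular to r, h = r · v.
h = 5.697e+06 · 4306 m²/s ≈ 2.453e+10 m²/s.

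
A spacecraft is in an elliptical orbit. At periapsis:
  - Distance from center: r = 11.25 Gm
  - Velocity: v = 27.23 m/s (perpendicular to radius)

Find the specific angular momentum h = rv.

Convert to SI: r = 11.25 Gm = 1.125e+10 m.
With v perpendicular to r, h = r · v.
h = 1.125e+10 · 27.23 m²/s ≈ 3.063e+11 m²/s.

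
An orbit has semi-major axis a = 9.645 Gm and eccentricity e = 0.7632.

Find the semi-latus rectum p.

Convert to SI: a = 9.645 Gm = 9.645e+09 m.
p = a (1 − e²).
p = 9.645e+09 · (1 − (0.7632)²) = 9.645e+09 · 0.417526 ≈ 4.027e+09 m = 4.027 Gm.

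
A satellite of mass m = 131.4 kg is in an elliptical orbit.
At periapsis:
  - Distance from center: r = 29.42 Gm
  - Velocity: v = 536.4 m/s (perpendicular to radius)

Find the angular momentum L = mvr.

Convert to SI: r = 29.42 Gm = 2.942e+10 m.
Since v is perpendicular to r, L = m · v · r.
L = 131.4 · 536.4 · 2.942e+10 kg·m²/s ≈ 2.074e+15 kg·m²/s.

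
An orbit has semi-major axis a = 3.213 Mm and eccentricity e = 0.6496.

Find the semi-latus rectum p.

Convert to SI: a = 3.213 Mm = 3.213e+06 m.
p = a (1 − e²).
p = 3.213e+06 · (1 − (0.6496)²) = 3.213e+06 · 0.57802 ≈ 1.857e+06 m = 1.857 Mm.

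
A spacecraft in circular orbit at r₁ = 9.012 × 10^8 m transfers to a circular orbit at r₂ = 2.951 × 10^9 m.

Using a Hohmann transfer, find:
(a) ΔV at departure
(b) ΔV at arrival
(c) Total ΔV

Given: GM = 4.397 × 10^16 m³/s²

Transfer semi-major axis: a_t = (r₁ + r₂)/2 = (9.012e+08 + 2.951e+09)/2 = 1.9261e+09 m.
Circular speeds: v₁ = √(GM/r₁) = 6985.02 m/s, v₂ = √(GM/r₂) = 3860.06 m/s.
Transfer speeds (vis-viva v² = GM(2/r − 1/a_t)): v₁ᵗ = 8645.95 m/s, v₂ᵗ = 2640.37 m/s.
(a) ΔV₁ = |v₁ᵗ − v₁| ≈ 1661 m/s = 1.661 km/s.
(b) ΔV₂ = |v₂ − v₂ᵗ| ≈ 1220 m/s = 1.22 km/s.
(c) ΔV_total = ΔV₁ + ΔV₂ ≈ 2881 m/s = 2.881 km/s.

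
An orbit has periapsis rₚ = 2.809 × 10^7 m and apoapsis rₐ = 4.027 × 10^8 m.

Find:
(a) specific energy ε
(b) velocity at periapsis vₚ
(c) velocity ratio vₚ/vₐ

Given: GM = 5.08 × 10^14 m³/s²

(a) With a = (rₚ + rₐ)/2 = 2.15395e+08 m, ε = −GM/(2a) = −5.08e+14/(2 · 2.15395e+08) J/kg ≈ -1.179e+06 J/kg
(b) With a = (rₚ + rₐ)/2 = 2.15395e+08 m, vₚ = √(GM (2/rₚ − 1/a)) = √(5.08e+14 · (2/2.809e+07 − 1/2.15395e+08)) m/s ≈ 5815 m/s
(c) Conservation of angular momentum (rₚvₚ = rₐvₐ) gives vₚ/vₐ = rₐ/rₚ = 4.027e+08/2.809e+07 ≈ 14.34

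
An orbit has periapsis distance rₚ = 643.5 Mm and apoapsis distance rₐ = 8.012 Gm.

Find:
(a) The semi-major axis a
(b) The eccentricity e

Convert to SI: rₚ = 643.5 Mm = 6.435e+08 m; rₐ = 8.012 Gm = 8.012e+09 m.
(a) a = (rₚ + rₐ) / 2 = (6.435e+08 + 8.012e+09) / 2 ≈ 4.328e+09 m = 4.328 Gm.
(b) e = (rₐ − rₚ) / (rₐ + rₚ) = (8.012e+09 − 6.435e+08) / (8.012e+09 + 6.435e+08) ≈ 0.8513.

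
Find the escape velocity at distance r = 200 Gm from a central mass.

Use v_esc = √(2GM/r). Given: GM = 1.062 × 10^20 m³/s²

Convert to SI: r = 200 Gm = 2e+11 m.
Escape velocity comes from setting total energy to zero: ½v² − GM/r = 0 ⇒ v_esc = √(2GM / r).
v_esc = √(2 · 1.062e+20 / 2e+11) m/s ≈ 3.259e+04 m/s = 32.59 km/s.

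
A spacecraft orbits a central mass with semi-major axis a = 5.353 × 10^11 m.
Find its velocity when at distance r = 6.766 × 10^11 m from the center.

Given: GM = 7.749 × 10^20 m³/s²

Vis-viva: v = √(GM · (2/r − 1/a)).
2/r − 1/a = 2/6.766e+11 − 1/5.353e+11 = 1.08784e-12 m⁻¹.
v = √(7.749e+20 · 1.08784e-12) m/s ≈ 2.903e+04 m/s = 29.03 km/s.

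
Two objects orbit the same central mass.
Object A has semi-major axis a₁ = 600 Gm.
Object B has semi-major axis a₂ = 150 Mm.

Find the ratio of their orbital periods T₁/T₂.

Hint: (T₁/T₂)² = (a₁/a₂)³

Convert to SI: a₁ = 600 Gm = 6e+11 m; a₂ = 150 Mm = 1.5e+08 m.
From Kepler's third law, (T₁/T₂)² = (a₁/a₂)³, so T₁/T₂ = (a₁/a₂)^(3/2).
a₁/a₂ = 6e+11 / 1.5e+08 = 4000.
T₁/T₂ = (4000)^(3/2) ≈ 2.53e+05.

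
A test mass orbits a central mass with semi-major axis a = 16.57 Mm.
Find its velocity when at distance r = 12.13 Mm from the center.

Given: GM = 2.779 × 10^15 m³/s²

Convert to SI: a = 16.57 Mm = 1.657e+07 m; r = 12.13 Mm = 1.213e+07 m.
Vis-viva: v = √(GM · (2/r − 1/a)).
2/r − 1/a = 2/1.213e+07 − 1/1.657e+07 = 1.0453e-07 m⁻¹.
v = √(2.779e+15 · 1.0453e-07) m/s ≈ 1.704e+04 m/s = 17.04 km/s.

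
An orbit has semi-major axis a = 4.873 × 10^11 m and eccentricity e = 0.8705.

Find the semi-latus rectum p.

p = a (1 − e²).
p = 4.873e+11 · (1 − (0.8705)²) = 4.873e+11 · 0.24223 ≈ 1.18e+11 m = 1.18 × 10^11 m.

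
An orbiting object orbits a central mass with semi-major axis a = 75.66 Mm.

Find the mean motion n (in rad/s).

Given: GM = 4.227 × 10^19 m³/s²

Convert to SI: a = 75.66 Mm = 7.566e+07 m.
n = √(GM / a³).
n = √(4.227e+19 / (7.566e+07)³) rad/s ≈ 0.009879 rad/s.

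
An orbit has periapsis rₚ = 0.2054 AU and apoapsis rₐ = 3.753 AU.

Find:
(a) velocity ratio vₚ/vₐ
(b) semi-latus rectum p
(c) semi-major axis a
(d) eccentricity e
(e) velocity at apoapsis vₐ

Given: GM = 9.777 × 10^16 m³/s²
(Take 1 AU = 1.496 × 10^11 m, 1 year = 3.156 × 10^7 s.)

Convert to SI: rₚ = 0.2054 AU = 3.07278e+10 m; rₐ = 3.753 AU = 5.61449e+11 m.
(a) Conservation of angular momentum (rₚvₚ = rₐvₐ) gives vₚ/vₐ = rₐ/rₚ = 5.61449e+11/3.07278e+10 ≈ 18.27
(b) From a = (rₚ + rₐ)/2 = 2.96088e+11 m and e = (rₐ − rₚ)/(rₐ + rₚ) = 0.896221, p = a(1 − e²) = 2.96088e+11 · (1 − (0.896221)²) ≈ 5.827e+10 m
(c) a = (rₚ + rₐ)/2 = (3.07278e+10 + 5.61449e+11)/2 ≈ 2.961e+11 m
(d) e = (rₐ − rₚ)/(rₐ + rₚ) = (5.61449e+11 − 3.07278e+10)/(5.61449e+11 + 3.07278e+10) ≈ 0.8962
(e) With a = (rₚ + rₐ)/2 = 2.96088e+11 m, vₐ = √(GM (2/rₐ − 1/a)) = √(9.777e+16 · (2/5.61449e+11 − 1/2.96088e+11)) m/s ≈ 134.4 m/s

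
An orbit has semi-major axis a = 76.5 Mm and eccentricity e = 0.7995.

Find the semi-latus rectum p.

Convert to SI: a = 76.5 Mm = 7.65e+07 m.
p = a (1 − e²).
p = 7.65e+07 · (1 − (0.7995)²) = 7.65e+07 · 0.3608 ≈ 2.76e+07 m = 27.6 Mm.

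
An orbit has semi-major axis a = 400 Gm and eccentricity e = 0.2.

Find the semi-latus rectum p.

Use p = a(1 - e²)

Convert to SI: a = 400 Gm = 4e+11 m.
p = a (1 − e²).
p = 4e+11 · (1 − (0.2)²) = 4e+11 · 0.96 ≈ 3.84e+11 m = 384 Gm.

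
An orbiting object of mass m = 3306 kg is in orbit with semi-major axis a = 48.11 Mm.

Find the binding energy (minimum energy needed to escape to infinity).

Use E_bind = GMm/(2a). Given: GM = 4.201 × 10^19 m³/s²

Convert to SI: a = 48.11 Mm = 4.811e+07 m.
Total orbital energy is E = −GMm/(2a); binding energy is E_bind = −E = GMm/(2a).
E_bind = 4.201e+19 · 3306 / (2 · 4.811e+07) J ≈ 1.443e+15 J = 1.443 PJ.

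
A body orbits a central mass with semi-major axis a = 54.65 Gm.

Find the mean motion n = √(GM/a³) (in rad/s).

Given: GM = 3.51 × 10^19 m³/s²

Convert to SI: a = 54.65 Gm = 5.465e+10 m.
n = √(GM / a³).
n = √(3.51e+19 / (5.465e+10)³) rad/s ≈ 4.637e-07 rad/s.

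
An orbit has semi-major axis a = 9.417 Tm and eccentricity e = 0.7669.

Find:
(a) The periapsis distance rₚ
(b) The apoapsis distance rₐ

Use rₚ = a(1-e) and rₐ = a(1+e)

Convert to SI: a = 9.417 Tm = 9.417e+12 m.
(a) rₚ = a(1 − e) = 9.417e+12 · (1 − 0.7669) = 9.417e+12 · 0.2331 ≈ 2.195e+12 m = 2.195 Tm.
(b) rₐ = a(1 + e) = 9.417e+12 · (1 + 0.7669) = 9.417e+12 · 1.7669 ≈ 1.664e+13 m = 16.64 Tm.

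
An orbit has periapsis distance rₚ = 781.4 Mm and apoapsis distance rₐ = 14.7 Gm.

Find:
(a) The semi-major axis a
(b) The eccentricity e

Convert to SI: rₚ = 781.4 Mm = 7.814e+08 m; rₐ = 14.7 Gm = 1.47e+10 m.
(a) a = (rₚ + rₐ) / 2 = (7.814e+08 + 1.47e+10) / 2 ≈ 7.741e+09 m = 7.741 Gm.
(b) e = (rₐ − rₚ) / (rₐ + rₚ) = (1.47e+10 − 7.814e+08) / (1.47e+10 + 7.814e+08) ≈ 0.8991.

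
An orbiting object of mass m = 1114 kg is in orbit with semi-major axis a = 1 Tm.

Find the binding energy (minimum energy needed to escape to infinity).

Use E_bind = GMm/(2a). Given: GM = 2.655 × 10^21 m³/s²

Convert to SI: a = 1 Tm = 1e+12 m.
Total orbital energy is E = −GMm/(2a); binding energy is E_bind = −E = GMm/(2a).
E_bind = 2.655e+21 · 1114 / (2 · 1e+12) J ≈ 1.479e+12 J = 1.479 TJ.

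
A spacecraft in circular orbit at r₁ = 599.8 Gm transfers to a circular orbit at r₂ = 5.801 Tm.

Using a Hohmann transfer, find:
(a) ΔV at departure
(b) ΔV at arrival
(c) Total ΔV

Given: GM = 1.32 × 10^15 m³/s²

Convert to SI: r₁ = 599.8 Gm = 5.998e+11 m; r₂ = 5.801 Tm = 5.801e+12 m.
Transfer semi-major axis: a_t = (r₁ + r₂)/2 = (5.998e+11 + 5.801e+12)/2 = 3.2004e+12 m.
Circular speeds: v₁ = √(GM/r₁) = 46.912 m/s, v₂ = √(GM/r₂) = 15.0847 m/s.
Transfer speeds (vis-viva v² = GM(2/r − 1/a_t)): v₁ᵗ = 63.1587 m/s, v₂ᵗ = 6.53035 m/s.
(a) ΔV₁ = |v₁ᵗ − v₁| ≈ 16.25 m/s = 16.25 m/s.
(b) ΔV₂ = |v₂ − v₂ᵗ| ≈ 8.554 m/s = 8.554 m/s.
(c) ΔV_total = ΔV₁ + ΔV₂ ≈ 24.8 m/s = 24.8 m/s.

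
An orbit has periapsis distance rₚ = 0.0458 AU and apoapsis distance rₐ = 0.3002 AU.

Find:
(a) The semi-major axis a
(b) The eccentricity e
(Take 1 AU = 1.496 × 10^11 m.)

Convert to SI: rₚ = 0.0458 AU = 6.85168e+09 m; rₐ = 0.3002 AU = 4.49099e+10 m.
(a) a = (rₚ + rₐ) / 2 = (6.85168e+09 + 4.49099e+10) / 2 ≈ 2.588e+10 m = 0.173 AU.
(b) e = (rₐ − rₚ) / (rₐ + rₚ) = (4.49099e+10 − 6.85168e+09) / (4.49099e+10 + 6.85168e+09) ≈ 0.7353.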